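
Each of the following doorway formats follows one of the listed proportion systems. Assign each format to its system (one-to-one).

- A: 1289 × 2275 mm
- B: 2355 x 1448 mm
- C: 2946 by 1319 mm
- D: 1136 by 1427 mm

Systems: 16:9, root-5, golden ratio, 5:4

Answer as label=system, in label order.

A = 2275/1289 ≈ 1.765 → 16:9 (1.778)
B = 2355/1448 ≈ 1.626 → golden ratio (1.618)
C = 2946/1319 ≈ 2.234 → root-5 (2.236)
D = 1427/1136 ≈ 1.256 → 5:4 (1.250)

A=16:9, B=golden ratio, C=root-5, D=5:4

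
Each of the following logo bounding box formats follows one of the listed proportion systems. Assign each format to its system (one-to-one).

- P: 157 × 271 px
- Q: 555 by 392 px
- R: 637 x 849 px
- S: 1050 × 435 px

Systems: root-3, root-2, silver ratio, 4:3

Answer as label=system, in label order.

Ratios: P ≈ 1.726; Q ≈ 1.416; R ≈ 1.333; S ≈ 2.414.
Targets: root-3 ≈ 1.732; root-2 ≈ 1.414; silver ratio ≈ 2.414; 4:3 ≈ 1.333.

P=root-3, Q=root-2, R=4:3, S=silver ratio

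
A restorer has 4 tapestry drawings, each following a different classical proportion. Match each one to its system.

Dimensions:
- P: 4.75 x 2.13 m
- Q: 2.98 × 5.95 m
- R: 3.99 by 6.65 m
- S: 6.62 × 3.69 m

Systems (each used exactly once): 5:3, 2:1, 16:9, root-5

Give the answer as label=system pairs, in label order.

P=root-5, Q=2:1, R=5:3, S=16:9

Ratios: P ≈ 2.230; Q ≈ 1.997; R ≈ 1.667; S ≈ 1.794.
Targets: 5:3 ≈ 1.667; 2:1 ≈ 2.000; 16:9 ≈ 1.778; root-5 ≈ 2.236.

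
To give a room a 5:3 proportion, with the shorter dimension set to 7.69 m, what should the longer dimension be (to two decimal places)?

5:3 ≈ 1.66667.
Longer side = 7.69 × 1.66667 ≈ 12.8167 → 12.82 m.

12.82 m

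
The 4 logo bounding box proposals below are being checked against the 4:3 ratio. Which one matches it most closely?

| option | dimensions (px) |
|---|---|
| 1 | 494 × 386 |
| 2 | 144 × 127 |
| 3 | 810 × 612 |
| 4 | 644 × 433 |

3

Ratios (long/short): 1 ≈ 1.280; 2 ≈ 1.134; 3 ≈ 1.324; 4 ≈ 1.487.
4:3 ≈ 1.333; option 3 is nearest (Δ 0.009).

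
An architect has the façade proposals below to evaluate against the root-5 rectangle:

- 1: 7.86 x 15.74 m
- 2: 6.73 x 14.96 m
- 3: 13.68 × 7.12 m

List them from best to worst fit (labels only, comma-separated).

2, 1, 3

1: 15.74/7.86 ≈ 2.003 → |2.003 − 2.236| = 0.233
2: 14.96/6.73 ≈ 2.223 → |2.223 − 2.236| = 0.013
3: 13.68/7.12 ≈ 1.921 → |1.921 − 2.236| = 0.315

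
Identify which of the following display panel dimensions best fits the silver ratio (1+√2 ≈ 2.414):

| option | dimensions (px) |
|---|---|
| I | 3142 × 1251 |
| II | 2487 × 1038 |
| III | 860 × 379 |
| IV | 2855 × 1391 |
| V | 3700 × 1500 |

Ratios (long/short): I ≈ 2.512; II ≈ 2.396; III ≈ 2.269; IV ≈ 2.052; V ≈ 2.467.
silver ratio ≈ 2.414; option II is nearest (Δ 0.018).

II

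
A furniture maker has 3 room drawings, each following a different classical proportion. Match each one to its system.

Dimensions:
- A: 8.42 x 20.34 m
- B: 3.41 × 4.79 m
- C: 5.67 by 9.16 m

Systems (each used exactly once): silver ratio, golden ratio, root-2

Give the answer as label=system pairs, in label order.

A=silver ratio, B=root-2, C=golden ratio

Ratios: A ≈ 2.416; B ≈ 1.405; C ≈ 1.616.
Targets: silver ratio ≈ 2.414; golden ratio ≈ 1.618; root-2 ≈ 1.414.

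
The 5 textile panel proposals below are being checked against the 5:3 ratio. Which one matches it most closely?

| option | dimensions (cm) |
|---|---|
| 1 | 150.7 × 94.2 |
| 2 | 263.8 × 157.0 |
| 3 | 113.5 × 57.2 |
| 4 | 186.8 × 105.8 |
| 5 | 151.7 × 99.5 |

2

Ratios (long/short): 1 ≈ 1.600; 2 ≈ 1.680; 3 ≈ 1.984; 4 ≈ 1.766; 5 ≈ 1.525.
5:3 ≈ 1.667; option 2 is nearest (Δ 0.013).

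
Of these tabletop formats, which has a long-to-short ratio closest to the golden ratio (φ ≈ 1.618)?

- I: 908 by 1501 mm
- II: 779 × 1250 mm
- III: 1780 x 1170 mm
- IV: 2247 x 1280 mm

Ratios (long/short): I ≈ 1.653; II ≈ 1.605; III ≈ 1.521; IV ≈ 1.755.
golden ratio ≈ 1.618; option II is nearest (Δ 0.013).

II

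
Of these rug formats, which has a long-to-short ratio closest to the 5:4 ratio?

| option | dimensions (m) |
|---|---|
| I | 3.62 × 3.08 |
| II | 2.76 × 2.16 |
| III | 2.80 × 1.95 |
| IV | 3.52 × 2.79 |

Target 5:4 ≈ 1.250.
I: 1.175 (Δ0.075)  II: 1.278 (Δ0.028)  III: 1.436 (Δ0.186)  IV: 1.262 (Δ0.012)

IV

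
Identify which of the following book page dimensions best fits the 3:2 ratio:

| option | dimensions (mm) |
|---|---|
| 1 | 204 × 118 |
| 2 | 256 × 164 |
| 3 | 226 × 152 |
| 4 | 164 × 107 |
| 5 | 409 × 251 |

Ratios (long/short): 1 ≈ 1.729; 2 ≈ 1.561; 3 ≈ 1.487; 4 ≈ 1.533; 5 ≈ 1.629.
3:2 ≈ 1.500; option 3 is nearest (Δ 0.013).

3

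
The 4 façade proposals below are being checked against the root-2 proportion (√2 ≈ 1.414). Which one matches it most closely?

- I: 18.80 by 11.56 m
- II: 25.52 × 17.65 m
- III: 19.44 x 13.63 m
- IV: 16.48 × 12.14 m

III

Ratios (long/short): I ≈ 1.626; II ≈ 1.446; III ≈ 1.426; IV ≈ 1.357.
root-2 ≈ 1.414; option III is nearest (Δ 0.012).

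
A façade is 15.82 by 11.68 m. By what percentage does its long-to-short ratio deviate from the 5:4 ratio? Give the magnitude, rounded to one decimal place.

Ratio = 15.82 / 11.68 ≈ 1.3545.
Ideal 5:4 = 1.2500. |1.3545 − 1.2500| / 1.2500 ≈ 8.36% → 8.4%.

8.4%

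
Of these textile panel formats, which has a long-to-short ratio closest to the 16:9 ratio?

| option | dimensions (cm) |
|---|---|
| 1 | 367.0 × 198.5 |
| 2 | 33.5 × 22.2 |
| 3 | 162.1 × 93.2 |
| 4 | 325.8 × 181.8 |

Ratios (long/short): 1 ≈ 1.849; 2 ≈ 1.509; 3 ≈ 1.739; 4 ≈ 1.792.
16:9 ≈ 1.778; option 4 is nearest (Δ 0.014).

4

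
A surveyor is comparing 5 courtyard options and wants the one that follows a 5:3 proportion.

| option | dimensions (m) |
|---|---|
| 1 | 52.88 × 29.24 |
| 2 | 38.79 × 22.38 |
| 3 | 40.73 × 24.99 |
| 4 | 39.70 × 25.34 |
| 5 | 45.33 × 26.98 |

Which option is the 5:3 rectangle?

Ratios (long/short): 1 ≈ 1.808; 2 ≈ 1.733; 3 ≈ 1.630; 4 ≈ 1.567; 5 ≈ 1.680.
5:3 ≈ 1.667; option 5 is nearest (Δ 0.013).

5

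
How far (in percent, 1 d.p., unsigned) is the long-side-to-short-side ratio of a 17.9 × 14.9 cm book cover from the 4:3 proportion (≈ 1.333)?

9.9%

Ratio = 17.9 / 14.9 ≈ 1.2013.
Ideal 4:3 ≈ 1.3333. |1.2013 − 1.3333| / 1.3333 ≈ 9.90% → 9.9%.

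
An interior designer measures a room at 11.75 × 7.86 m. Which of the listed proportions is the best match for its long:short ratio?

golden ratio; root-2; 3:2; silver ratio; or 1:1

3:2

11.75/7.86 ≈ 1.495. Nearest candidates are 3:2 (1.500, off by 0.005) and root-2 (1.414, off by 0.081).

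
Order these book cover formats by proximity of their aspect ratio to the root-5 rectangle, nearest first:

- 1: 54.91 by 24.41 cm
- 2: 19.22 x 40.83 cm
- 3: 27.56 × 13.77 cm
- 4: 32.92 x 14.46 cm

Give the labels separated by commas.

1, 4, 2, 3

1: 54.91/24.41 ≈ 2.249 → |2.249 − 2.236| = 0.013
2: 40.83/19.22 ≈ 2.124 → |2.124 − 2.236| = 0.112
3: 27.56/13.77 ≈ 2.001 → |2.001 − 2.236| = 0.235
4: 32.92/14.46 ≈ 2.277 → |2.277 − 2.236| = 0.041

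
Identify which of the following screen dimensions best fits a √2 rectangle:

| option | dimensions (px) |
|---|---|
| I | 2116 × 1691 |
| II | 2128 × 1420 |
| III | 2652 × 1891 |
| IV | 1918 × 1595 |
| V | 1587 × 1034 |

Ratios (long/short): I ≈ 1.251; II ≈ 1.499; III ≈ 1.402; IV ≈ 1.203; V ≈ 1.535.
root-2 ≈ 1.414; option III is nearest (Δ 0.012).

III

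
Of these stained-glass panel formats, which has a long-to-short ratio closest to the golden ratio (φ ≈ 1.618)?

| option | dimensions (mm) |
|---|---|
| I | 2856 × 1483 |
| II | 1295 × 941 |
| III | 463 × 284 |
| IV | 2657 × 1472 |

III

Target golden ratio ≈ 1.618.
I: 1.926 (Δ0.308)  II: 1.376 (Δ0.242)  III: 1.630 (Δ0.012)  IV: 1.805 (Δ0.187)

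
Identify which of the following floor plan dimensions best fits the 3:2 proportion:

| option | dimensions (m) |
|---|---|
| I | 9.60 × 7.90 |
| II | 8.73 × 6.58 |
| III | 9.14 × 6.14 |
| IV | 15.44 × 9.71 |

III

Ratios (long/short): I ≈ 1.215; II ≈ 1.327; III ≈ 1.489; IV ≈ 1.590.
3:2 ≈ 1.500; option III is nearest (Δ 0.011).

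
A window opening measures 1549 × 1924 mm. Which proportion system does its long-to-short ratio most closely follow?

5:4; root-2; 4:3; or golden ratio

5:4

1924/1549 ≈ 1.242. Nearest candidates are 5:4 (1.250, off by 0.008) and 4:3 (1.333, off by 0.091).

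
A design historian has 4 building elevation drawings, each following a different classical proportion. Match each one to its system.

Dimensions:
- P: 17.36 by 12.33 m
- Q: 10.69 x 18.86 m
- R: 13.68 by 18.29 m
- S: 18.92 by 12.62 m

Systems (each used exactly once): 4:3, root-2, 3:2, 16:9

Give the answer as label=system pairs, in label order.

Ratios: P ≈ 1.408; Q ≈ 1.764; R ≈ 1.337; S ≈ 1.499.
Targets: 4:3 ≈ 1.333; root-2 ≈ 1.414; 3:2 ≈ 1.500; 16:9 ≈ 1.778.

P=root-2, Q=16:9, R=4:3, S=3:2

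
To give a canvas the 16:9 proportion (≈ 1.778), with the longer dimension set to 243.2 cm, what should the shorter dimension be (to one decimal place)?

136.8 cm

16:9 ≈ 1.77778.
Shorter side = 243.2 ÷ 1.77778 ≈ 136.800 → 136.8 cm.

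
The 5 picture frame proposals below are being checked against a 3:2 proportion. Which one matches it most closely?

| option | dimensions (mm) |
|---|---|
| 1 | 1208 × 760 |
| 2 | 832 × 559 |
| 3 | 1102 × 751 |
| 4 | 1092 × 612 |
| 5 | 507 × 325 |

Target 3:2 ≈ 1.500.
1: 1.589 (Δ0.089)  2: 1.488 (Δ0.012)  3: 1.467 (Δ0.033)  4: 1.784 (Δ0.284)  5: 1.560 (Δ0.060)

2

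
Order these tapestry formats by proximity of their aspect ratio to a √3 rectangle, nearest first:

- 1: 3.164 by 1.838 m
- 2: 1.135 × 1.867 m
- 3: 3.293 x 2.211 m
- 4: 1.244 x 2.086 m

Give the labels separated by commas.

1, 4, 2, 3

Ratios: 1 = 3.164 / 1.838 ≈ 1.721; 2 = 1.867 / 1.135 ≈ 1.645; 3 = 3.293 / 2.211 ≈ 1.489; 4 = 2.086 / 1.244 ≈ 1.677.
|Δ from 1.732|: 1 0.011; 2 0.087; 3 0.243; 4 0.055.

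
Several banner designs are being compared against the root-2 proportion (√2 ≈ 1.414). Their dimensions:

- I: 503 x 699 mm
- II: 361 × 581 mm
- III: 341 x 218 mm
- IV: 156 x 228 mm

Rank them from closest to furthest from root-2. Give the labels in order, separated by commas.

I, IV, III, II

Ratios: I = 699 / 503 ≈ 1.390; II = 581 / 361 ≈ 1.609; III = 341 / 218 ≈ 1.564; IV = 228 / 156 ≈ 1.462.
|Δ from 1.414|: I 0.024; II 0.195; III 0.150; IV 0.048.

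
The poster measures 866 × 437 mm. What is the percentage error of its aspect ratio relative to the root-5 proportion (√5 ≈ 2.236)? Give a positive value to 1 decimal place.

Ratio = 866 / 437 ≈ 1.9817.
Ideal root-5 ≈ 2.2361. |1.9817 − 2.2361| / 2.2361 ≈ 11.38% → 11.4%.

11.4%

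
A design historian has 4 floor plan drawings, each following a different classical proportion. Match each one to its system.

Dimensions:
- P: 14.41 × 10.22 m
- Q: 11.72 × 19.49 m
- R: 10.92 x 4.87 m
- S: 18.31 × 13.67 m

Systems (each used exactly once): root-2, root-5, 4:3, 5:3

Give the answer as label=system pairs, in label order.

P=root-2, Q=5:3, R=root-5, S=4:3

P = 14.41/10.22 ≈ 1.410 → root-2 (1.414)
Q = 19.49/11.72 ≈ 1.663 → 5:3 (1.667)
R = 10.92/4.87 ≈ 2.242 → root-5 (2.236)
S = 18.31/13.67 ≈ 1.339 → 4:3 (1.333)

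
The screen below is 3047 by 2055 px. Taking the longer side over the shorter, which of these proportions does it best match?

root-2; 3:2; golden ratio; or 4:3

3:2

Ratio = 3047 / 2055 ≈ 1.483.
Distances: root-2 1.414 (Δ 0.069); 3:2 1.500 (Δ 0.017); golden ratio 1.618 (Δ 0.135); 4:3 1.333 (Δ 0.150).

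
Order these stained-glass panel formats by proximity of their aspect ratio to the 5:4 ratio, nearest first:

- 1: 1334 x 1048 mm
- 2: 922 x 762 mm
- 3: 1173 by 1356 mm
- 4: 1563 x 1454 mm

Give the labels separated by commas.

1, 2, 3, 4

Ratios: 1 = 1334 / 1048 ≈ 1.273; 2 = 922 / 762 ≈ 1.210; 3 = 1356 / 1173 ≈ 1.156; 4 = 1563 / 1454 ≈ 1.075.
|Δ from 1.250|: 1 0.023; 2 0.040; 3 0.094; 4 0.175.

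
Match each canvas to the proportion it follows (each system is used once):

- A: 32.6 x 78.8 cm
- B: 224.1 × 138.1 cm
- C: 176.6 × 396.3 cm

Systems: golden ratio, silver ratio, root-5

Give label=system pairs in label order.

A = 78.8/32.6 ≈ 2.417 → silver ratio (2.414)
B = 224.1/138.1 ≈ 1.623 → golden ratio (1.618)
C = 396.3/176.6 ≈ 2.244 → root-5 (2.236)

A=silver ratio, B=golden ratio, C=root-5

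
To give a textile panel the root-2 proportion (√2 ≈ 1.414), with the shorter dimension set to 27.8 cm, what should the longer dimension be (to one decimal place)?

39.3 cm

root-2 ≈ 1.41421.
Longer side = 27.8 × 1.41421 ≈ 39.315 → 39.3 cm.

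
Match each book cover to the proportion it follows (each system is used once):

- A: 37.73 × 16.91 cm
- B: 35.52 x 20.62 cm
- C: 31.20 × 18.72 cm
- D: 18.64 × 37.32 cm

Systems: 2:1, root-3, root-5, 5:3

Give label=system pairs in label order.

A=root-5, B=root-3, C=5:3, D=2:1

Ratios: A ≈ 2.231; B ≈ 1.723; C ≈ 1.667; D ≈ 2.002.
Targets: 2:1 ≈ 2.000; root-3 ≈ 1.732; root-5 ≈ 2.236; 5:3 ≈ 1.667.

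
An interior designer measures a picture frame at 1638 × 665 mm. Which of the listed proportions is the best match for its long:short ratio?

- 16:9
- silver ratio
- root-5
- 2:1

silver ratio

1638/665 ≈ 2.463. Nearest candidates are silver ratio (2.414, off by 0.049) and root-5 (2.236, off by 0.227).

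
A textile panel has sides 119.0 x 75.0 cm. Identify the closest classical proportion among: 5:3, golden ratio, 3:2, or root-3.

golden ratio

Ratio = 119.0 / 75.0 ≈ 1.587.
Distances: 5:3 1.667 (Δ 0.080); golden ratio 1.618 (Δ 0.031); 3:2 1.500 (Δ 0.087); root-3 1.732 (Δ 0.145).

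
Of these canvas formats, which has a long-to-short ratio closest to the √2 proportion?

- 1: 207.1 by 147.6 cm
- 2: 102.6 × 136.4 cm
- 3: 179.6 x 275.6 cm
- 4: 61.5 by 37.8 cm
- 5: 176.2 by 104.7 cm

1

Ratios (long/short): 1 ≈ 1.403; 2 ≈ 1.329; 3 ≈ 1.535; 4 ≈ 1.627; 5 ≈ 1.683.
root-2 ≈ 1.414; option 1 is nearest (Δ 0.011).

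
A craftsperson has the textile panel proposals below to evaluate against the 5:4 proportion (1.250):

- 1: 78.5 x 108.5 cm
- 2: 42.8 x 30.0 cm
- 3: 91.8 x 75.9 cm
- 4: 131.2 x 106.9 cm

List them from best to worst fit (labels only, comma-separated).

Ratios: 1 = 108.5 / 78.5 ≈ 1.382; 2 = 42.8 / 30.0 ≈ 1.427; 3 = 91.8 / 75.9 ≈ 1.209; 4 = 131.2 / 106.9 ≈ 1.227.
|Δ from 1.250|: 1 0.132; 2 0.177; 3 0.041; 4 0.023.

4, 3, 1, 2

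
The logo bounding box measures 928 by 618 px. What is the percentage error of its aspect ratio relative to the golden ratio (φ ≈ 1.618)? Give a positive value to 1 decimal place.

7.2%

Ratio = 928 / 618 ≈ 1.5016.
Ideal golden ratio ≈ 1.6180. |1.5016 − 1.6180| / 1.6180 ≈ 7.19% → 7.2%.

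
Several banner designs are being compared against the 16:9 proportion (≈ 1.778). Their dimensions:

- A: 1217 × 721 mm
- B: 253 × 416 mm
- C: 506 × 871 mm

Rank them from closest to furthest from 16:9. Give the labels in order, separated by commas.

A: 1217/721 ≈ 1.688 → |1.688 − 1.778| = 0.090
B: 416/253 ≈ 1.644 → |1.644 − 1.778| = 0.134
C: 871/506 ≈ 1.721 → |1.721 − 1.778| = 0.057

C, A, B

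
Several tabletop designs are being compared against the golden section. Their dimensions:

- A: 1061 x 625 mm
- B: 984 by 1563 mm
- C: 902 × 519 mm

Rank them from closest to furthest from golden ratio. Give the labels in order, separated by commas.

B, A, C

Ratios: A = 1061 / 625 ≈ 1.698; B = 1563 / 984 ≈ 1.588; C = 902 / 519 ≈ 1.738.
|Δ from 1.618|: A 0.080; B 0.030; C 0.120.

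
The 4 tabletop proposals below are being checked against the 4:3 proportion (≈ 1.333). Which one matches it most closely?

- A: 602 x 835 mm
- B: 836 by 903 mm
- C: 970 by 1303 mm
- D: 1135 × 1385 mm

C

Target 4:3 ≈ 1.333.
A: 1.387 (Δ0.054)  B: 1.080 (Δ0.253)  C: 1.343 (Δ0.010)  D: 1.220 (Δ0.113)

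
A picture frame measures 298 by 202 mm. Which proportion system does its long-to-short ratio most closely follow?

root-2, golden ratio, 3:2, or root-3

3:2

Ratio = 298 / 202 ≈ 1.475.
Distances: root-2 1.414 (Δ 0.061); golden ratio 1.618 (Δ 0.143); 3:2 1.500 (Δ 0.025); root-3 1.732 (Δ 0.257).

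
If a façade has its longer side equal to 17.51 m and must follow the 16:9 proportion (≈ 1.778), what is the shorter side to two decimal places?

16:9 ≈ 1.77778.
Shorter side = 17.51 ÷ 1.77778 ≈ 9.8494 → 9.85 m.

9.85 m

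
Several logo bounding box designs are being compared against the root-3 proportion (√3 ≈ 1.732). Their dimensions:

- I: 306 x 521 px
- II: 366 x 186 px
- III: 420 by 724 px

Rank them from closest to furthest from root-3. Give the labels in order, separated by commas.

Ratios: I = 521 / 306 ≈ 1.703; II = 366 / 186 ≈ 1.968; III = 724 / 420 ≈ 1.724.
|Δ from 1.732|: I 0.029; II 0.236; III 0.008.

III, I, II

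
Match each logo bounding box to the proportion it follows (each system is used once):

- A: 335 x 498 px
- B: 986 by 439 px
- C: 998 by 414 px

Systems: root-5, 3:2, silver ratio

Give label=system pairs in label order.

A=3:2, B=root-5, C=silver ratio

A = 498/335 ≈ 1.487 → 3:2 (1.500)
B = 986/439 ≈ 2.246 → root-5 (2.236)
C = 998/414 ≈ 2.411 → silver ratio (2.414)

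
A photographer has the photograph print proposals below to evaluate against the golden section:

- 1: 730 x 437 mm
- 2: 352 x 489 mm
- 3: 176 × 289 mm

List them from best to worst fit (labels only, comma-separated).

1: 730/437 ≈ 1.670 → |1.670 − 1.618| = 0.052
2: 489/352 ≈ 1.389 → |1.389 − 1.618| = 0.229
3: 289/176 ≈ 1.642 → |1.642 − 1.618| = 0.024

3, 1, 2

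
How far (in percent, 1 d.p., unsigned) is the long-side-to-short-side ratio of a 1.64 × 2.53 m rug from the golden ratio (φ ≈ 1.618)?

Ratio = 2.53 / 1.64 ≈ 1.5427.
Ideal golden ratio ≈ 1.6180. |1.5427 − 1.6180| / 1.6180 ≈ 4.65% → 4.7%.

4.7%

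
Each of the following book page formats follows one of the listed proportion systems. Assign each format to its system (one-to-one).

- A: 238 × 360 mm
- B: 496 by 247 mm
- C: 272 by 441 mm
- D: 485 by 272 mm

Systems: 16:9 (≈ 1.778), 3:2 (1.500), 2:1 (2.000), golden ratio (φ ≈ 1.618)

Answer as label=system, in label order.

A=3:2, B=2:1, C=golden ratio, D=16:9

Ratios: A ≈ 1.513; B ≈ 2.008; C ≈ 1.621; D ≈ 1.783.
Targets: 16:9 ≈ 1.778; 3:2 ≈ 1.500; 2:1 ≈ 2.000; golden ratio ≈ 1.618.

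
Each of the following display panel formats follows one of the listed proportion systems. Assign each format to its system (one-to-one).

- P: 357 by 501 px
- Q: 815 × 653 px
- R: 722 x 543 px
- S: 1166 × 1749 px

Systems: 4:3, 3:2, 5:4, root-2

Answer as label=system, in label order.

Ratios: P ≈ 1.403; Q ≈ 1.248; R ≈ 1.330; S ≈ 1.500.
Targets: 4:3 ≈ 1.333; 3:2 ≈ 1.500; 5:4 ≈ 1.250; root-2 ≈ 1.414.

P=root-2, Q=5:4, R=4:3, S=3:2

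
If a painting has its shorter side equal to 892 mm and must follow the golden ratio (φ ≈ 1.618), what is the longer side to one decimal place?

1443.3 mm

golden ratio ≈ 1.61803.
Longer side = 892 × 1.61803 ≈ 1443.283 → 1443.3 mm.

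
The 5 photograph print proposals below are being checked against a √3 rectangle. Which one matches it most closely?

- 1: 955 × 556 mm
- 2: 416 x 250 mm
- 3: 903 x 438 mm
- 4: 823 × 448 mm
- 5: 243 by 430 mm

Target root-3 ≈ 1.732.
1: 1.718 (Δ0.014)  2: 1.664 (Δ0.068)  3: 2.062 (Δ0.330)  4: 1.837 (Δ0.105)  5: 1.770 (Δ0.038)

1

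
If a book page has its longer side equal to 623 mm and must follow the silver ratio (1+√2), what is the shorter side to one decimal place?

silver ratio ≈ 2.41421.
Shorter side = 623 ÷ 2.41421 ≈ 258.055 → 258.1 mm.

258.1 mm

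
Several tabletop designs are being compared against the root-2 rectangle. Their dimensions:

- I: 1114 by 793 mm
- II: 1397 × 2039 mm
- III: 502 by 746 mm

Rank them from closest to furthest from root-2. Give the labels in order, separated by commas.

I, II, III

I: 1114/793 ≈ 1.405 → |1.405 − 1.414| = 0.009
II: 2039/1397 ≈ 1.460 → |1.460 − 1.414| = 0.046
III: 746/502 ≈ 1.486 → |1.486 − 1.414| = 0.072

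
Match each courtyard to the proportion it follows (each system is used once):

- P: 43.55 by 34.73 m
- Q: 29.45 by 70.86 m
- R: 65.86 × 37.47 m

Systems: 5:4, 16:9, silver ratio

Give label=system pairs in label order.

Ratios: P ≈ 1.254; Q ≈ 2.406; R ≈ 1.758.
Targets: 5:4 ≈ 1.250; 16:9 ≈ 1.778; silver ratio ≈ 2.414.

P=5:4, Q=silver ratio, R=16:9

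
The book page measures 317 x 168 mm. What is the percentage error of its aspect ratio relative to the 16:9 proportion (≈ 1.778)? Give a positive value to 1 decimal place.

6.1%

Ratio = 317 / 168 ≈ 1.8869.
Ideal 16:9 ≈ 1.7778. |1.8869 − 1.7778| / 1.7778 ≈ 6.14% → 6.1%.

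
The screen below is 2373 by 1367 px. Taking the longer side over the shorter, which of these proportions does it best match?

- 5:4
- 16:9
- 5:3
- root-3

Ratio = 2373 / 1367 ≈ 1.736.
Distances: 5:4 1.250 (Δ 0.486); 16:9 1.778 (Δ 0.042); 5:3 1.667 (Δ 0.069); root-3 1.732 (Δ 0.004).

root-3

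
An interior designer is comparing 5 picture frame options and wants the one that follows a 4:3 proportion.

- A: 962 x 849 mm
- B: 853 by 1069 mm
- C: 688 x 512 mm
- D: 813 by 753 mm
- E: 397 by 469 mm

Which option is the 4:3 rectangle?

C

Target 4:3 ≈ 1.333.
A: 1.133 (Δ0.200)  B: 1.253 (Δ0.080)  C: 1.344 (Δ0.011)  D: 1.080 (Δ0.253)  E: 1.181 (Δ0.152)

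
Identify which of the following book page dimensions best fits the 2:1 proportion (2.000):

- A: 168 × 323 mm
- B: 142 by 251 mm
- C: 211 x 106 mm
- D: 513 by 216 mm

C

Target 2:1 ≈ 2.000.
A: 1.923 (Δ0.077)  B: 1.768 (Δ0.232)  C: 1.991 (Δ0.009)  D: 2.375 (Δ0.375)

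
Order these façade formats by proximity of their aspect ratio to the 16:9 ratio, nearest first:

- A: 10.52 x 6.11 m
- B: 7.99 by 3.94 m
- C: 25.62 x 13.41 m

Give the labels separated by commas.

A, C, B

Ratios: A = 10.52 / 6.11 ≈ 1.722; B = 7.99 / 3.94 ≈ 2.028; C = 25.62 / 13.41 ≈ 1.911.
|Δ from 1.778|: A 0.056; B 0.250; C 0.133.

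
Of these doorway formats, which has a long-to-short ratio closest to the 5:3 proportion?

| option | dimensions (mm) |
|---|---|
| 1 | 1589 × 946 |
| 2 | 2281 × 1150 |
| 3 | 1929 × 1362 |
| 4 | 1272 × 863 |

1

Target 5:3 ≈ 1.667.
1: 1.680 (Δ0.013)  2: 1.983 (Δ0.316)  3: 1.416 (Δ0.251)  4: 1.474 (Δ0.193)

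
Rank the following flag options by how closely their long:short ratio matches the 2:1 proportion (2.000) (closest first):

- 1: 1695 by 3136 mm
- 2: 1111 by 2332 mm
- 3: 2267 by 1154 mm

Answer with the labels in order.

1: 3136/1695 ≈ 1.850 → |1.850 − 2.000| = 0.150
2: 2332/1111 ≈ 2.099 → |2.099 − 2.000| = 0.099
3: 2267/1154 ≈ 1.964 → |1.964 − 2.000| = 0.036

3, 2, 1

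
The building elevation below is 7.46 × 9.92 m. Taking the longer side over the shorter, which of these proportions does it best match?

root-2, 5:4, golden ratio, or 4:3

Ratio = 9.92 / 7.46 ≈ 1.330.
Distances: root-2 1.414 (Δ 0.084); 5:4 1.250 (Δ 0.080); golden ratio 1.618 (Δ 0.288); 4:3 1.333 (Δ 0.003).

4:3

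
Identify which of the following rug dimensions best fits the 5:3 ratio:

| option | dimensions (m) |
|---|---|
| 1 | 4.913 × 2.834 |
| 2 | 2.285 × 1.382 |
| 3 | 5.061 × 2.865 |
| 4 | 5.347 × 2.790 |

2

Target 5:3 ≈ 1.667.
1: 1.734 (Δ0.067)  2: 1.653 (Δ0.014)  3: 1.766 (Δ0.099)  4: 1.916 (Δ0.249)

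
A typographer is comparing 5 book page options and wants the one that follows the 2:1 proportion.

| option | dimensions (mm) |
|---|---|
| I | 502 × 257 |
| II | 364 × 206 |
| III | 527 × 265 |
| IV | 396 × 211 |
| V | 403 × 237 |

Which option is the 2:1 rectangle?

III

Target 2:1 ≈ 2.000.
I: 1.953 (Δ0.047)  II: 1.767 (Δ0.233)  III: 1.989 (Δ0.011)  IV: 1.877 (Δ0.123)  V: 1.700 (Δ0.300)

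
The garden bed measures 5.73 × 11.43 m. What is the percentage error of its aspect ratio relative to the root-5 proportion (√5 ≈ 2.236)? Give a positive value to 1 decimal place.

Ratio = 11.43 / 5.73 ≈ 1.9948.
Ideal root-5 ≈ 2.2361. |1.9948 − 2.2361| / 2.2361 ≈ 10.79% → 10.8%.

10.8%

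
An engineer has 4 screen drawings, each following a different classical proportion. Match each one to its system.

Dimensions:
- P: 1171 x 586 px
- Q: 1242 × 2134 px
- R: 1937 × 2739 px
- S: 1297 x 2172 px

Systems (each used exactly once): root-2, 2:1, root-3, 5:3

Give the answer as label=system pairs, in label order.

P=2:1, Q=root-3, R=root-2, S=5:3

P = 1171/586 ≈ 1.998 → 2:1 (2.000)
Q = 2134/1242 ≈ 1.718 → root-3 (1.732)
R = 2739/1937 ≈ 1.414 → root-2 (1.414)
S = 2172/1297 ≈ 1.675 → 5:3 (1.667)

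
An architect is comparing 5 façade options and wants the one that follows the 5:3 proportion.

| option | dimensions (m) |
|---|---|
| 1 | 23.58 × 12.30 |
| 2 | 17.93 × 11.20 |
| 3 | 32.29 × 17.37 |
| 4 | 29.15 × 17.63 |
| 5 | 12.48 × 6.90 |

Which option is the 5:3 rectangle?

Target 5:3 ≈ 1.667.
1: 1.917 (Δ0.250)  2: 1.601 (Δ0.066)  3: 1.859 (Δ0.192)  4: 1.653 (Δ0.014)  5: 1.809 (Δ0.142)

4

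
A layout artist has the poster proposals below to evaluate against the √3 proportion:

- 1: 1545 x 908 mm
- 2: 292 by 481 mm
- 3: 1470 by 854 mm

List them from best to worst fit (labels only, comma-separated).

3, 1, 2

Ratios: 1 = 1545 / 908 ≈ 1.702; 2 = 481 / 292 ≈ 1.647; 3 = 1470 / 854 ≈ 1.721.
|Δ from 1.732|: 1 0.030; 2 0.085; 3 0.011.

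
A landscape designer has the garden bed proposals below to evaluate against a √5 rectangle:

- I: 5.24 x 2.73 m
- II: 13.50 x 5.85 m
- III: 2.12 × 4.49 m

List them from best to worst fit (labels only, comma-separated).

II, III, I

I: 5.24/2.73 ≈ 1.919 → |1.919 − 2.236| = 0.317
II: 13.50/5.85 ≈ 2.308 → |2.308 − 2.236| = 0.072
III: 4.49/2.12 ≈ 2.118 → |2.118 − 2.236| = 0.118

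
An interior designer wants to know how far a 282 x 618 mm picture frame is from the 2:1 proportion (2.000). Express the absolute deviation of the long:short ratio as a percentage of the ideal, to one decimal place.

Ratio = 618 / 282 ≈ 2.1915.
Ideal 2:1 = 2.0000. |2.1915 − 2.0000| / 2.0000 ≈ 9.57% → 9.6%.

9.6%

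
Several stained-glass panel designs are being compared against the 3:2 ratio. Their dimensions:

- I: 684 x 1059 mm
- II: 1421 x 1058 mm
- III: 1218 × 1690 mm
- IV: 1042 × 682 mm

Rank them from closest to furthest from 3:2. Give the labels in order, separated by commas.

Ratios: I = 1059 / 684 ≈ 1.548; II = 1421 / 1058 ≈ 1.343; III = 1690 / 1218 ≈ 1.388; IV = 1042 / 682 ≈ 1.528.
|Δ from 1.500|: I 0.048; II 0.157; III 0.112; IV 0.028.

IV, I, III, II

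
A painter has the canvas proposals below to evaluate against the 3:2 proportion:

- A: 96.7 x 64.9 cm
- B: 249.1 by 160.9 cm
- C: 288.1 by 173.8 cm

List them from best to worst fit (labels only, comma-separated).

A, B, C

Ratios: A = 96.7 / 64.9 ≈ 1.490; B = 249.1 / 160.9 ≈ 1.548; C = 288.1 / 173.8 ≈ 1.658.
|Δ from 1.500|: A 0.010; B 0.048; C 0.158.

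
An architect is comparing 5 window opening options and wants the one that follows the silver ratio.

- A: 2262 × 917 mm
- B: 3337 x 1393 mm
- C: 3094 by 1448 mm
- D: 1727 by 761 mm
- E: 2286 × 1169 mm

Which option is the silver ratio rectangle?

B

Ratios (long/short): A ≈ 2.467; B ≈ 2.396; C ≈ 2.137; D ≈ 2.269; E ≈ 1.956.
silver ratio ≈ 2.414; option B is nearest (Δ 0.018).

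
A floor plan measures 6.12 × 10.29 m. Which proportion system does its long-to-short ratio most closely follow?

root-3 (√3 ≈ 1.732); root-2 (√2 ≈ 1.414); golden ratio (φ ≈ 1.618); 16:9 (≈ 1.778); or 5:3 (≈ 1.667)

5:3

Ratio = 10.29 / 6.12 ≈ 1.681.
Distances: root-3 1.732 (Δ 0.051); root-2 1.414 (Δ 0.267); golden ratio 1.618 (Δ 0.063); 16:9 1.778 (Δ 0.097); 5:3 1.667 (Δ 0.014).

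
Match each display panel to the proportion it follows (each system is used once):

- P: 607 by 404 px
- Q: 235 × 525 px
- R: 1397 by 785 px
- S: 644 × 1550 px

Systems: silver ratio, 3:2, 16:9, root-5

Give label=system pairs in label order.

P=3:2, Q=root-5, R=16:9, S=silver ratio

P = 607/404 ≈ 1.502 → 3:2 (1.500)
Q = 525/235 ≈ 2.234 → root-5 (2.236)
R = 1397/785 ≈ 1.780 → 16:9 (1.778)
S = 1550/644 ≈ 2.407 → silver ratio (2.414)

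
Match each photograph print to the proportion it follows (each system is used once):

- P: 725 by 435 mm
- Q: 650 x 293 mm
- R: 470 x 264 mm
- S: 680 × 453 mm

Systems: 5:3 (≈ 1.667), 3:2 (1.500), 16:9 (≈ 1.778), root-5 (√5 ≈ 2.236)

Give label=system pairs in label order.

P=5:3, Q=root-5, R=16:9, S=3:2

Ratios: P ≈ 1.667; Q ≈ 2.218; R ≈ 1.780; S ≈ 1.501.
Targets: 5:3 ≈ 1.667; 3:2 ≈ 1.500; 16:9 ≈ 1.778; root-5 ≈ 2.236.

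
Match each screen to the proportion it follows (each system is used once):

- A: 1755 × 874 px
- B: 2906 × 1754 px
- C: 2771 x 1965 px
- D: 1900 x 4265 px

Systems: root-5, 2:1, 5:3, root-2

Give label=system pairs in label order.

A=2:1, B=5:3, C=root-2, D=root-5

Ratios: A ≈ 2.008; B ≈ 1.657; C ≈ 1.410; D ≈ 2.245.
Targets: root-5 ≈ 2.236; 2:1 ≈ 2.000; 5:3 ≈ 1.667; root-2 ≈ 1.414.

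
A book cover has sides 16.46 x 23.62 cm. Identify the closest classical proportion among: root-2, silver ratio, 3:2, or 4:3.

Ratio = 23.62 / 16.46 ≈ 1.435.
Distances: root-2 1.414 (Δ 0.021); silver ratio 2.414 (Δ 0.979); 3:2 1.500 (Δ 0.065); 4:3 1.333 (Δ 0.102).

root-2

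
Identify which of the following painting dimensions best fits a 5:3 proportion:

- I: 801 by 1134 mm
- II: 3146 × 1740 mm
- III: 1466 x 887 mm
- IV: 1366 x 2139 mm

III

Target 5:3 ≈ 1.667.
I: 1.416 (Δ0.251)  II: 1.808 (Δ0.141)  III: 1.653 (Δ0.014)  IV: 1.566 (Δ0.101)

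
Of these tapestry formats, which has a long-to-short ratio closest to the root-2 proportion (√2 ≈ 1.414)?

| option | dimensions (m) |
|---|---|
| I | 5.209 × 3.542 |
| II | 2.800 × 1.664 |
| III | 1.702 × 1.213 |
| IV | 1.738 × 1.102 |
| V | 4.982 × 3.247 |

III

Ratios (long/short): I ≈ 1.471; II ≈ 1.683; III ≈ 1.403; IV ≈ 1.577; V ≈ 1.534.
root-2 ≈ 1.414; option III is nearest (Δ 0.011).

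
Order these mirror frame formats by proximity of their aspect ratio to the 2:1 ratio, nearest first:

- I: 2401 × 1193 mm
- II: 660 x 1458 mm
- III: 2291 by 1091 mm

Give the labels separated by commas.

I, III, II

Ratios: I = 2401 / 1193 ≈ 2.013; II = 1458 / 660 ≈ 2.209; III = 2291 / 1091 ≈ 2.100.
|Δ from 2.000|: I 0.013; II 0.209; III 0.100.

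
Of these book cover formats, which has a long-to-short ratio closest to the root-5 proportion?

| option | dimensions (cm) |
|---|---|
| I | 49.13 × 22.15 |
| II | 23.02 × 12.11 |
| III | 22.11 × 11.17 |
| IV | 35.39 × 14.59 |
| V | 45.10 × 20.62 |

Ratios (long/short): I ≈ 2.218; II ≈ 1.901; III ≈ 1.979; IV ≈ 2.426; V ≈ 2.187.
root-5 ≈ 2.236; option I is nearest (Δ 0.018).

I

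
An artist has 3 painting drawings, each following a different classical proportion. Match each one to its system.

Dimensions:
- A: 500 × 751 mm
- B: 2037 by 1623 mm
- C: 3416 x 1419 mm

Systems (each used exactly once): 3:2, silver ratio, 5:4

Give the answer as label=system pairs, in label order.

A = 751/500 ≈ 1.502 → 3:2 (1.500)
B = 2037/1623 ≈ 1.255 → 5:4 (1.250)
C = 3416/1419 ≈ 2.407 → silver ratio (2.414)

A=3:2, B=5:4, C=silver ratio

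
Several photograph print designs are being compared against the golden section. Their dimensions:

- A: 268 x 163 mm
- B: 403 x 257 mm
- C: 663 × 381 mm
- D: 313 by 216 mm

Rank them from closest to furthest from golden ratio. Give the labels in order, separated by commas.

Ratios: A = 268 / 163 ≈ 1.644; B = 403 / 257 ≈ 1.568; C = 663 / 381 ≈ 1.740; D = 313 / 216 ≈ 1.449.
|Δ from 1.618|: A 0.026; B 0.050; C 0.122; D 0.169.

A, B, C, D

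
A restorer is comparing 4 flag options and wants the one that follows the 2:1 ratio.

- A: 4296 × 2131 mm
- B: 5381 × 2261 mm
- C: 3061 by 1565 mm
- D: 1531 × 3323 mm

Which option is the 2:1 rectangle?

Ratios (long/short): A ≈ 2.016; B ≈ 2.380; C ≈ 1.956; D ≈ 2.170.
2:1 ≈ 2.000; option A is nearest (Δ 0.016).

A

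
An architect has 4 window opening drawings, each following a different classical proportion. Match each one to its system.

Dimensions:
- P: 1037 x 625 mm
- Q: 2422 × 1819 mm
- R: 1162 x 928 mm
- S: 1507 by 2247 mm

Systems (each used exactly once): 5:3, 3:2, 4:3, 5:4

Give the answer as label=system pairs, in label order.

P = 1037/625 ≈ 1.659 → 5:3 (1.667)
Q = 2422/1819 ≈ 1.332 → 4:3 (1.333)
R = 1162/928 ≈ 1.252 → 5:4 (1.250)
S = 2247/1507 ≈ 1.491 → 3:2 (1.500)

P=5:3, Q=4:3, R=5:4, S=3:2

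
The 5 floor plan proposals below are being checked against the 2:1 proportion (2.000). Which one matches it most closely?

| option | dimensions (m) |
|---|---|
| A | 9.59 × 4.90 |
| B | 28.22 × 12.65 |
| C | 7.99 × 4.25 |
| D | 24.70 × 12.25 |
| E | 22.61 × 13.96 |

Ratios (long/short): A ≈ 1.957; B ≈ 2.231; C ≈ 1.880; D ≈ 2.016; E ≈ 1.620.
2:1 ≈ 2.000; option D is nearest (Δ 0.016).

D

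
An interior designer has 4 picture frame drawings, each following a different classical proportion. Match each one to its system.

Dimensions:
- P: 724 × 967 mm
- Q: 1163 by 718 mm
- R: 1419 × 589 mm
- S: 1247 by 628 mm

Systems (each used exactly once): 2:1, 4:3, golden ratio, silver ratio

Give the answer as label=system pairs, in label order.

Ratios: P ≈ 1.336; Q ≈ 1.620; R ≈ 2.409; S ≈ 1.986.
Targets: 2:1 ≈ 2.000; 4:3 ≈ 1.333; golden ratio ≈ 1.618; silver ratio ≈ 2.414.

P=4:3, Q=golden ratio, R=silver ratio, S=2:1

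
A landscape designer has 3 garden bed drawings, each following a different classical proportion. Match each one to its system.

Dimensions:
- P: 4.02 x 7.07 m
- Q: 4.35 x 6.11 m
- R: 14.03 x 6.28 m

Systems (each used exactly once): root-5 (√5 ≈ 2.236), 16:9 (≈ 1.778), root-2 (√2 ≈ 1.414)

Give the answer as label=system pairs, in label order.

P = 7.07/4.02 ≈ 1.759 → 16:9 (1.778)
Q = 6.11/4.35 ≈ 1.405 → root-2 (1.414)
R = 14.03/6.28 ≈ 2.234 → root-5 (2.236)

P=16:9, Q=root-2, R=root-5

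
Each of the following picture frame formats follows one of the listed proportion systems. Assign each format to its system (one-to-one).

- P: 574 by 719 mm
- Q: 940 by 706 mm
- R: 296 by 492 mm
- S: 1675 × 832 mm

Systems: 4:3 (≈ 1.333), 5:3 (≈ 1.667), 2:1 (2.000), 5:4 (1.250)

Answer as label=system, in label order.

P=5:4, Q=4:3, R=5:3, S=2:1

P = 719/574 ≈ 1.253 → 5:4 (1.250)
Q = 940/706 ≈ 1.331 → 4:3 (1.333)
R = 492/296 ≈ 1.662 → 5:3 (1.667)
S = 1675/832 ≈ 2.013 → 2:1 (2.000)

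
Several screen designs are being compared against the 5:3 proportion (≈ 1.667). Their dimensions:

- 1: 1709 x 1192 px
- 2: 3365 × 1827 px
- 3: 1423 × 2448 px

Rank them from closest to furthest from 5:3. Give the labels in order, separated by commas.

Ratios: 1 = 1709 / 1192 ≈ 1.434; 2 = 3365 / 1827 ≈ 1.842; 3 = 2448 / 1423 ≈ 1.720.
|Δ from 1.667|: 1 0.233; 2 0.175; 3 0.053.

3, 2, 1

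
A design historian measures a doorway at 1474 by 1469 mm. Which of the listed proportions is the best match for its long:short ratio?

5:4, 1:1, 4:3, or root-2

1474/1469 ≈ 1.003. Nearest candidates are 1:1 (1.000, off by 0.003) and 5:4 (1.250, off by 0.247).

1:1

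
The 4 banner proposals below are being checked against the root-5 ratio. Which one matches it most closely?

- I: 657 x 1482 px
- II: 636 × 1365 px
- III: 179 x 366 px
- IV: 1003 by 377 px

I

Target root-5 ≈ 2.236.
I: 2.256 (Δ0.020)  II: 2.146 (Δ0.090)  III: 2.045 (Δ0.191)  IV: 2.660 (Δ0.424)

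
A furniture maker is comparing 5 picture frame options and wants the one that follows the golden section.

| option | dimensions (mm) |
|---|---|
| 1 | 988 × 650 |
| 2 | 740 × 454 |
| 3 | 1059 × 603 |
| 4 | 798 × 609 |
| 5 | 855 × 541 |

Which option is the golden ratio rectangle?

Ratios (long/short): 1 ≈ 1.520; 2 ≈ 1.630; 3 ≈ 1.756; 4 ≈ 1.310; 5 ≈ 1.580.
golden ratio ≈ 1.618; option 2 is nearest (Δ 0.012).

2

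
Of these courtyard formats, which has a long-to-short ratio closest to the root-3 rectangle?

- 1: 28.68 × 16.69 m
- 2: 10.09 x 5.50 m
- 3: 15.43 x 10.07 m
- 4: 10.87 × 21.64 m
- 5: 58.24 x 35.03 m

Target root-3 ≈ 1.732.
1: 1.718 (Δ0.014)  2: 1.835 (Δ0.103)  3: 1.532 (Δ0.200)  4: 1.991 (Δ0.259)  5: 1.663 (Δ0.069)

1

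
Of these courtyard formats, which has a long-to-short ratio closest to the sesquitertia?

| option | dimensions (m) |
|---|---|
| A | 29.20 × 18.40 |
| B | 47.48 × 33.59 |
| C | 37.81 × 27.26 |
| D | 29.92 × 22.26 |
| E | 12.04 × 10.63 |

Ratios (long/short): A ≈ 1.587; B ≈ 1.414; C ≈ 1.387; D ≈ 1.344; E ≈ 1.133.
4:3 ≈ 1.333; option D is nearest (Δ 0.011).

D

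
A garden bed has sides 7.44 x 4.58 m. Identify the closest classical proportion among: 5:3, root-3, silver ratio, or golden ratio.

7.44/4.58 ≈ 1.624. Nearest candidates are golden ratio (1.618, off by 0.006) and 5:3 (1.667, off by 0.043).

golden ratio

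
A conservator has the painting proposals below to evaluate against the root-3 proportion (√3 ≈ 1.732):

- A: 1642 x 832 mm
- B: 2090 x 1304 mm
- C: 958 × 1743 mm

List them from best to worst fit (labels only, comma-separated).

C, B, A

A: 1642/832 ≈ 1.974 → |1.974 − 1.732| = 0.242
B: 2090/1304 ≈ 1.603 → |1.603 − 1.732| = 0.129
C: 1743/958 ≈ 1.819 → |1.819 − 1.732| = 0.087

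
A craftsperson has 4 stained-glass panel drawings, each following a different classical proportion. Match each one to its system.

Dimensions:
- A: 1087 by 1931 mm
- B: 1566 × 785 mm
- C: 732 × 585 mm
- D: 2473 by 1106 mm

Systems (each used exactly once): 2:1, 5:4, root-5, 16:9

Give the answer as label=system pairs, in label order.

A=16:9, B=2:1, C=5:4, D=root-5

Ratios: A ≈ 1.776; B ≈ 1.995; C ≈ 1.251; D ≈ 2.236.
Targets: 2:1 ≈ 2.000; 5:4 ≈ 1.250; root-5 ≈ 2.236; 16:9 ≈ 1.778.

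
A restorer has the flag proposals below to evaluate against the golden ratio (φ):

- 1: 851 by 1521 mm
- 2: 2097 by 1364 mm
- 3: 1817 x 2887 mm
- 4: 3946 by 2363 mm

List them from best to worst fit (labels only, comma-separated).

Ratios: 1 = 1521 / 851 ≈ 1.787; 2 = 2097 / 1364 ≈ 1.537; 3 = 2887 / 1817 ≈ 1.589; 4 = 3946 / 2363 ≈ 1.670.
|Δ from 1.618|: 1 0.169; 2 0.081; 3 0.029; 4 0.052.

3, 4, 2, 1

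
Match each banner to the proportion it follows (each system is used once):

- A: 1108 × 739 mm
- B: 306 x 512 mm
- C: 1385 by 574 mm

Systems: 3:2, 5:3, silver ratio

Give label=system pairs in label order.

Ratios: A ≈ 1.499; B ≈ 1.673; C ≈ 2.413.
Targets: 3:2 ≈ 1.500; 5:3 ≈ 1.667; silver ratio ≈ 2.414.

A=3:2, B=5:3, C=silver ratio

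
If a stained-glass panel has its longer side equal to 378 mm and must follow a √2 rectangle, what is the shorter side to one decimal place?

267.3 mm

root-2 ≈ 1.41421.
Shorter side = 378 ÷ 1.41421 ≈ 267.287 → 267.3 mm.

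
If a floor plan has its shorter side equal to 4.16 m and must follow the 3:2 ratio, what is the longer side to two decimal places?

6.24 m

3:2 = 1.50000.
Longer side = 4.16 × 1.50000 ≈ 6.2400 → 6.24 m.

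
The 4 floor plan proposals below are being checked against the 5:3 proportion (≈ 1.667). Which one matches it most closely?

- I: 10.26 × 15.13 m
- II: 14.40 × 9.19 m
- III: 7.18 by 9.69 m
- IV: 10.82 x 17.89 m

IV

Ratios (long/short): I ≈ 1.475; II ≈ 1.567; III ≈ 1.350; IV ≈ 1.653.
5:3 ≈ 1.667; option IV is nearest (Δ 0.014).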